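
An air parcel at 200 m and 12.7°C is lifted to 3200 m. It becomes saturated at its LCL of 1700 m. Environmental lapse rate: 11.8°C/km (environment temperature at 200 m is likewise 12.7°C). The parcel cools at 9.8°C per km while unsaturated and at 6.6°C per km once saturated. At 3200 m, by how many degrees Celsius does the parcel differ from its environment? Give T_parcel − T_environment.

Parcel:
  200–1700 m, dry: Δz = 1.5 km ⇒ ΔT = -14.7°C; T = -2°C
  1700–3200 m, saturated: Δz = 1.5 km ⇒ ΔT = -9.9°C; T = -11.9°C
Environment:
  200–3200 m, environment: Δz = 3 km ⇒ ΔT = -35.4°C; T = -22.7°C
T_parcel − T_env = -11.9 − (-22.7) = +10.8°C

+10.8°C (parcel warmer than environment)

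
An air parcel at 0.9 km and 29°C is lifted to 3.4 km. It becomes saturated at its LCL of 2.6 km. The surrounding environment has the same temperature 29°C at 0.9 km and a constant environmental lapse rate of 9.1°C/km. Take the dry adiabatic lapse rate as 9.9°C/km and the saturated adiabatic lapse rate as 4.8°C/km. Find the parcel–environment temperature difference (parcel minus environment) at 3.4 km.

+2.08°C (parcel warmer than environment)

Parcel:
  900–2600 m, dry: Δz = 1.7 km ⇒ ΔT = -16.83°C; T = 12.17°C
  2600–3400 m, saturated: Δz = 0.8 km ⇒ ΔT = -3.84°C; T = 8.33°C
Environment:
  900–3400 m, environment: Δz = 2.5 km ⇒ ΔT = -22.75°C; T = 6.25°C
T_parcel − T_env = 8.33 − 6.25 = +2.08°C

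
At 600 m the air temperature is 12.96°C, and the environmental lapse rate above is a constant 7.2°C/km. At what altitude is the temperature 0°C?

Height above start = (12.96 − 0) / 7.2 = 1.8 km
Altitude = 600 m + 1800 m = 2400 m

2400 m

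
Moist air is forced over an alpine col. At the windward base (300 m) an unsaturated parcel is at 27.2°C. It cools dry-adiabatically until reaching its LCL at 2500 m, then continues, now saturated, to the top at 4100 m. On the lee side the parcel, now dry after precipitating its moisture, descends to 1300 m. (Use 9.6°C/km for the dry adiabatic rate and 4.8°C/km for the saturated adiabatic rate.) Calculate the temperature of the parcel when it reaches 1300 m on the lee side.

25.28°C

300 → 2500 m (dry, 9.6°C/km): ΔT = -9.6 × 2.2 = -21.12°C → T = 6.08°C
2500 → 4100 m (saturated, 4.8°C/km): ΔT = -4.8 × 1.6 = -7.68°C → T = -1.6°C
4100 → 1300 m (dry descent, 9.6°C/km): ΔT = +9.6 × 2.8 = +26.88°C → T = 25.28°C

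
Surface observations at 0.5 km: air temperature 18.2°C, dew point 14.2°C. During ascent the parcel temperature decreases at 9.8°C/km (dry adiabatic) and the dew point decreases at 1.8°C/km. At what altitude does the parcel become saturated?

T and T_d converge at 9.8 − 1.8 = 8°C per km
Height above start = (18.2 − 14.2) / 8 = 0.5 km
LCL altitude = 500 m + 500 m = 1000 m

1 km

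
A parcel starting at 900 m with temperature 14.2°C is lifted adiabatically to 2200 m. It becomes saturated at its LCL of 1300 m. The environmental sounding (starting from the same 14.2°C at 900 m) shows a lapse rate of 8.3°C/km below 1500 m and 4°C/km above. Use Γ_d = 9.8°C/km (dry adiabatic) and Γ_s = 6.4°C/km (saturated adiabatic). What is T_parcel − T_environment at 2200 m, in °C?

Parcel:
  From 900 m to 1300 m (dry): cools by 9.8 × 0.4 = 3.92°C, giving 10.28°C.
  From 1300 m to 2200 m (saturated): cools by 6.4 × 0.9 = 5.76°C, giving 4.52°C.
Environment:
  From 900 m to 1500 m (environment, lower layer): cools by 8.3 × 0.6 = 4.98°C, giving 9.22°C.
  From 1500 m to 2200 m (environment, upper layer): cools by 4 × 0.7 = 2.8°C, giving 6.42°C.
T_parcel − T_env = 4.52 − 6.42 = -1.9°C

-1.9°C (parcel cooler than environment)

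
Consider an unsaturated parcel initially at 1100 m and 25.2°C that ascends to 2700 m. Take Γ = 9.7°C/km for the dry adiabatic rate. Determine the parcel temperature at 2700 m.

Dry adiabatic to 2700 m: -9.7 × 1.6 km = -15.52°C, so T = 9.68°C.

9.68°C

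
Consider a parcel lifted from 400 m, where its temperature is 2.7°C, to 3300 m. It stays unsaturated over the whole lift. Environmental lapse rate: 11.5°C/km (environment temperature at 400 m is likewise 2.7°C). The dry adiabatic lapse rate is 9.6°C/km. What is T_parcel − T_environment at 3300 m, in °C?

+5.51°C (parcel warmer than environment)

Parcel:
  400–3300 m, dry: Δz = 2.9 km ⇒ ΔT = -27.84°C; T = -25.14°C
Environment:
  400–3300 m, environment: Δz = 2.9 km ⇒ ΔT = -33.35°C; T = -30.65°C
T_parcel − T_env = -25.14 − (-30.65) = +5.51°C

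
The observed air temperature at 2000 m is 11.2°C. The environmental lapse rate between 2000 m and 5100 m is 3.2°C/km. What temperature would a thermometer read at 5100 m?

1.28°C

2000–5100 m, environmental: Δz = 3.1 km ⇒ ΔT = -9.92°C; T = 1.28°C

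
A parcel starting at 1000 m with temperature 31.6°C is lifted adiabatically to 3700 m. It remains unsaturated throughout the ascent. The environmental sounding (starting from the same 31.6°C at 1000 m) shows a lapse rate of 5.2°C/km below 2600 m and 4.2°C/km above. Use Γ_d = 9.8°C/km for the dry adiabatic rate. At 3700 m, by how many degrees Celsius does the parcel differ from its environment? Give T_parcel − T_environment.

Parcel:
  1000–3700 m, dry: Δz = 2.7 km ⇒ ΔT = -26.46°C; T = 5.14°C
Environment:
  1000–2600 m, environment, lower layer: Δz = 1.6 km ⇒ ΔT = -8.32°C; T = 23.28°C
  2600–3700 m, environment, upper layer: Δz = 1.1 km ⇒ ΔT = -4.62°C; T = 18.66°C
T_parcel − T_env = 5.14 − 18.66 = -13.52°C

-13.52°C (parcel cooler than environment)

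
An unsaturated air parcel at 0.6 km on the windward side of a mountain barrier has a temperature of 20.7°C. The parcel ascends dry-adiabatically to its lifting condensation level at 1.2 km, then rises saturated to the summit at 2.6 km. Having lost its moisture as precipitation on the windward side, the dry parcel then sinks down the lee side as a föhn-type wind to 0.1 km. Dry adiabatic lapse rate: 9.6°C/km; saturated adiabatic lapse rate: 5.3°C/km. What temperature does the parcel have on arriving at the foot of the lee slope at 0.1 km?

31.52°C

600 → 1200 m (dry, 9.6°C/km): ΔT = -9.6 × 0.6 = -5.76°C → T = 14.94°C
1200 → 2600 m (saturated, 5.3°C/km): ΔT = -5.3 × 1.4 = -7.42°C → T = 7.52°C
2600 → 100 m (dry descent, 9.6°C/km): ΔT = +9.6 × 2.5 = +24°C → T = 31.52°C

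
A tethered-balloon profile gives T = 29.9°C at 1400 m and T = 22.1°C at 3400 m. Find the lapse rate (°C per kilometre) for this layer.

3.9°C/km

Γ = −ΔT/Δz = (29.9 − 22.1) / (3400 − 1400) m
  = 7.8°C / 2 km = 3.9°C/km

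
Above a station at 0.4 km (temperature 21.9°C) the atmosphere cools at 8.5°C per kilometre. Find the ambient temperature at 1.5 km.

400–1500 m, environmental: Δz = 1.1 km ⇒ ΔT = -9.35°C; T = 12.55°C

12.55°C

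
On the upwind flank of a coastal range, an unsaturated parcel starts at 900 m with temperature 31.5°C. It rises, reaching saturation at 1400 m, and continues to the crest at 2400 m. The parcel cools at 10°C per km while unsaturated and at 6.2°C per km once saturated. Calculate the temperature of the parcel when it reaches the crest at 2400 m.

20.3°C

900 → 1400 m (dry, 10°C/km): ΔT = -10 × 0.5 = -5°C → T = 26.5°C
1400 → 2400 m (saturated, 6.2°C/km): ΔT = -6.2 × 1 = -6.2°C → T = 20.3°C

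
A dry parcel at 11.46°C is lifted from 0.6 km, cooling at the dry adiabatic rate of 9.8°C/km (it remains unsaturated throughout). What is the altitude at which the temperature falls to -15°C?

3.3 km

Height above start = (11.46 − (-15)) / 9.8 = 2.7 km
Altitude = 600 m + 2700 m = 3300 m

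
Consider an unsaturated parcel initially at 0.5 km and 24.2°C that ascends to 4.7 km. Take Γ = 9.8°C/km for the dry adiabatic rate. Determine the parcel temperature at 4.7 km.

From 500 m to 4700 m (dry adiabatic): cools by 9.8 × 4.2 = 41.16°C, giving -16.96°C.

-16.96°C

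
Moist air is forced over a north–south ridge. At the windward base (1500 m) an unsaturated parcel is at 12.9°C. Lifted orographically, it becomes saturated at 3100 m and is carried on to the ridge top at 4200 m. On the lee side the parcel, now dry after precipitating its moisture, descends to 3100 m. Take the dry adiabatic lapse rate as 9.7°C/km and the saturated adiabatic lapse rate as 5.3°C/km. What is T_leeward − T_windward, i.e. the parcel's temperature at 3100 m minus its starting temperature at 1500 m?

-10.68°C

1500 → 3100 m (dry, 9.7°C/km): ΔT = -9.7 × 1.6 = -15.52°C → T = -2.62°C
3100 → 4200 m (saturated, 5.3°C/km): ΔT = -5.3 × 1.1 = -5.83°C → T = -8.45°C
4200 → 3100 m (dry descent, 9.7°C/km): ΔT = +9.7 × 1.1 = +10.67°C → T = 2.22°C
Net change vs windward start: 2.22 − 12.9 = -10.68°C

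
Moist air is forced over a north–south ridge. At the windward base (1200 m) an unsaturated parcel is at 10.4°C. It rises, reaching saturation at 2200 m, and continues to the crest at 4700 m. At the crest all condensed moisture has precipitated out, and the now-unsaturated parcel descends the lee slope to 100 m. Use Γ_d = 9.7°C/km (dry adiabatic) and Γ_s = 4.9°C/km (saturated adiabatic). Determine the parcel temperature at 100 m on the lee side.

1200–2200 m, dry: Δz = 1 km ⇒ ΔT = -9.7°C; T = 0.7°C
2200–4700 m, saturated: Δz = 2.5 km ⇒ ΔT = -12.25°C; T = -11.55°C
4700–100 m, dry descent: Δz = 4.6 km ⇒ ΔT = +44.62°C; T = 33.07°C

33.07°C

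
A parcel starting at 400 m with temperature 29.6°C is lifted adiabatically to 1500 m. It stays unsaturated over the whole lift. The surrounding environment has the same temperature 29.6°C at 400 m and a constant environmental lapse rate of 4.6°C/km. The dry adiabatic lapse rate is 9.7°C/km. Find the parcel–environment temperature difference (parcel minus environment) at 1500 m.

-5.61°C (parcel cooler than environment)

Parcel:
  Dry to 1500 m: -9.7 × 1.1 km = -10.67°C, so T = 18.93°C.
Environment:
  Environment to 1500 m: -4.6 × 1.1 km = -5.06°C, so T = 24.54°C.
T_parcel − T_env = 18.93 − 24.54 = -5.61°C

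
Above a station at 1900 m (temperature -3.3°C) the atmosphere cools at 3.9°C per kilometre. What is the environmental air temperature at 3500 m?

Environmental to 3500 m: -3.9 × 1.6 km = -6.24°C, so T = -9.54°C.

-9.54°C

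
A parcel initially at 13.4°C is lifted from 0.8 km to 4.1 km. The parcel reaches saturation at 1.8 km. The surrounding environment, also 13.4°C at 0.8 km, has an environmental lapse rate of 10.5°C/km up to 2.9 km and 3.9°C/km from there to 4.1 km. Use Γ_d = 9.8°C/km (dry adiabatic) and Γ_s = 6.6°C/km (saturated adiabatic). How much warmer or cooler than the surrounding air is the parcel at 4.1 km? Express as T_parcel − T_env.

+1.75°C (parcel warmer than environment)

Parcel:
  800–1800 m, dry: Δz = 1 km ⇒ ΔT = -9.8°C; T = 3.6°C
  1800–4100 m, saturated: Δz = 2.3 km ⇒ ΔT = -15.18°C; T = -11.58°C
Environment:
  800–2900 m, environment, lower layer: Δz = 2.1 km ⇒ ΔT = -22.05°C; T = -8.65°C
  2900–4100 m, environment, upper layer: Δz = 1.2 km ⇒ ΔT = -4.68°C; T = -13.33°C
T_parcel − T_env = -11.58 − (-13.33) = +1.75°C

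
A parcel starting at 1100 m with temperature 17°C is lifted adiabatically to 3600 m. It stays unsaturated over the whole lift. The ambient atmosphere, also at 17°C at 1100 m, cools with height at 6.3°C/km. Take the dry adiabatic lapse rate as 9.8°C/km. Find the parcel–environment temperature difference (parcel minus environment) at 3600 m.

Parcel:
  1100 → 3600 m (dry, 9.8°C/km): ΔT = -9.8 × 2.5 = -24.5°C → T = -7.5°C
Environment:
  1100 → 3600 m (environment, 6.3°C/km): ΔT = -6.3 × 2.5 = -15.75°C → T = 1.25°C
T_parcel − T_env = -7.5 − 1.25 = -8.75°C

-8.75°C (parcel cooler than environment)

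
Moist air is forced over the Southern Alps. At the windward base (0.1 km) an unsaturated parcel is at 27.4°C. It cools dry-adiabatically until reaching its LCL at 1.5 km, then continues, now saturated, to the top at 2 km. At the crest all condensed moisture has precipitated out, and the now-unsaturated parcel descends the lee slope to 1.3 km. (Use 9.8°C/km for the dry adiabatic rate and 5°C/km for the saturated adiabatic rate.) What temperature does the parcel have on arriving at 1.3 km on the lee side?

18.04°C

100 → 1500 m (dry, 9.8°C/km): ΔT = -9.8 × 1.4 = -13.72°C → T = 13.68°C
1500 → 2000 m (saturated, 5°C/km): ΔT = -5 × 0.5 = -2.5°C → T = 11.18°C
2000 → 1300 m (dry descent, 9.8°C/km): ΔT = +9.8 × 0.7 = +6.86°C → T = 18.04°C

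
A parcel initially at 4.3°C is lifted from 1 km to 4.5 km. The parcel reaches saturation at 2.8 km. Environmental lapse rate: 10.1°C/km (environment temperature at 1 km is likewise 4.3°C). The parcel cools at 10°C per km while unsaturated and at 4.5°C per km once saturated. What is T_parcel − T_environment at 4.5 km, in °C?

+9.7°C (parcel warmer than environment)

Parcel:
  1000–2800 m, dry: Δz = 1.8 km ⇒ ΔT = -18°C; T = -13.7°C
  2800–4500 m, saturated: Δz = 1.7 km ⇒ ΔT = -7.65°C; T = -21.35°C
Environment:
  1000–4500 m, environment: Δz = 3.5 km ⇒ ΔT = -35.35°C; T = -31.05°C
T_parcel − T_env = -21.35 − (-31.05) = +9.7°C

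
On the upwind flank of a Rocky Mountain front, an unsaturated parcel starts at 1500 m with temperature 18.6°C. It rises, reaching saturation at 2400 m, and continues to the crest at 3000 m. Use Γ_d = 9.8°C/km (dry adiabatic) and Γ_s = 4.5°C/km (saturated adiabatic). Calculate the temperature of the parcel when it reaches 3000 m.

1500 → 2400 m (dry, 9.8°C/km): ΔT = -9.8 × 0.9 = -8.82°C → T = 9.78°C
2400 → 3000 m (saturated, 4.5°C/km): ΔT = -4.5 × 0.6 = -2.7°C → T = 7.08°C

7.08°C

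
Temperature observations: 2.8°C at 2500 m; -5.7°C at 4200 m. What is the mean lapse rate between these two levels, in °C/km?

5°C/km

Γ = −ΔT/Δz = (2.8 − (-5.7)) / (4200 − 2500) m
  = 8.5°C / 1.7 km = 5°C/km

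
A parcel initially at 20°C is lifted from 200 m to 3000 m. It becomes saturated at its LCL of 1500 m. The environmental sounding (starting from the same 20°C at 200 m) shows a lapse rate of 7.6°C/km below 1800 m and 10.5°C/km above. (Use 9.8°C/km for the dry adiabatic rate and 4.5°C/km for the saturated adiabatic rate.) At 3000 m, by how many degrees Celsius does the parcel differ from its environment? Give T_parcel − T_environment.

+5.27°C (parcel warmer than environment)

Parcel:
  From 200 m to 1500 m (dry): cools by 9.8 × 1.3 = 12.74°C, giving 7.26°C.
  From 1500 m to 3000 m (saturated): cools by 4.5 × 1.5 = 6.75°C, giving 0.51°C.
Environment:
  From 200 m to 1800 m (environment, lower layer): cools by 7.6 × 1.6 = 12.16°C, giving 7.84°C.
  From 1800 m to 3000 m (environment, upper layer): cools by 10.5 × 1.2 = 12.6°C, giving -4.76°C.
T_parcel − T_env = 0.51 − (-4.76) = +5.27°C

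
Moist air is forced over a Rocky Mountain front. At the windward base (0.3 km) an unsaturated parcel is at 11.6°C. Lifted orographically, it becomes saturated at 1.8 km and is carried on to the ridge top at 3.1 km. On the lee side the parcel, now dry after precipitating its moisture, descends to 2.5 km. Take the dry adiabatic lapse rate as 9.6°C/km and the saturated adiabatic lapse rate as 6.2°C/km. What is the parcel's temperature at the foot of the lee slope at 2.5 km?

-5.1°C

From 300 m to 1800 m (dry): cools by 9.6 × 1.5 = 14.4°C, giving -2.8°C.
From 1800 m to 3100 m (saturated): cools by 6.2 × 1.3 = 8.06°C, giving -10.86°C.
From 3100 m to 2500 m (dry descent): warms by 9.6 × 0.6 = 5.76°C, giving -5.1°C.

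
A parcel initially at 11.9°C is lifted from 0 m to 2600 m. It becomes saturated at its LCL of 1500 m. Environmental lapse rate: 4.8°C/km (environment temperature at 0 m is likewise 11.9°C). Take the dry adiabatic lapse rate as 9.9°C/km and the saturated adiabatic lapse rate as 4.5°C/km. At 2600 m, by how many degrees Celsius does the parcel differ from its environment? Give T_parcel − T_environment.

-7.32°C (parcel cooler than environment)

Parcel:
  Dry to 1500 m: -9.9 × 1.5 km = -14.85°C, so T = -2.95°C.
  Saturated to 2600 m: -4.5 × 1.1 km = -4.95°C, so T = -7.9°C.
Environment:
  Environment to 2600 m: -4.8 × 2.6 km = -12.48°C, so T = -0.58°C.
T_parcel − T_env = -7.9 − (-0.58) = -7.32°C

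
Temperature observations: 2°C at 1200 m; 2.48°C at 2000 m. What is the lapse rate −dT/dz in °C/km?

-0.6°C/km

Γ = −ΔT/Δz = (2 − 2.48) / (2000 − 1200) m
  = -0.48°C / 0.8 km = -0.6°C/km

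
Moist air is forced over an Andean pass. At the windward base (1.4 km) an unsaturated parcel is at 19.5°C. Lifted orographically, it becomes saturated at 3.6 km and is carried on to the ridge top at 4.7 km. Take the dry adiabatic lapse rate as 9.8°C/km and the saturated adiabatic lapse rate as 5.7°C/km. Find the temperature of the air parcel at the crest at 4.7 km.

-8.33°C

From 1400 m to 3600 m (dry): cools by 9.8 × 2.2 = 21.56°C, giving -2.06°C.
From 3600 m to 4700 m (saturated): cools by 5.7 × 1.1 = 6.27°C, giving -8.33°C.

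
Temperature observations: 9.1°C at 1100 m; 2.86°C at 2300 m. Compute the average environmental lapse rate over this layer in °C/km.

Γ = −ΔT/Δz = (9.1 − 2.86) / (2300 − 1100) m
  = 6.24°C / 1.2 km = 5.2°C/km

5.2°C/km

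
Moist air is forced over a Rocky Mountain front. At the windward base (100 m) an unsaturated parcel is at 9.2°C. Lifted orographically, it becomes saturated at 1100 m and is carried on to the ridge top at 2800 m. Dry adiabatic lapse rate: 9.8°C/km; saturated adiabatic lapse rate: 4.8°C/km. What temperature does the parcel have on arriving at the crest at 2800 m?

-8.76°C

Dry to 1100 m: -9.8 × 1 km = -9.8°C, so T = -0.6°C.
Saturated to 2800 m: -4.8 × 1.7 km = -8.16°C, so T = -8.76°C.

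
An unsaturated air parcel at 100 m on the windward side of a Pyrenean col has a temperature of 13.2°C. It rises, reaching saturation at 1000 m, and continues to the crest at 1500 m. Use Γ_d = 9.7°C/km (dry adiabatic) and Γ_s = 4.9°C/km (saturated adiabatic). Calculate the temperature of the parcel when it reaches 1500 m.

2.02°C

100 → 1000 m (dry, 9.7°C/km): ΔT = -9.7 × 0.9 = -8.73°C → T = 4.47°C
1000 → 1500 m (saturated, 4.9°C/km): ΔT = -4.9 × 0.5 = -2.45°C → T = 2.02°C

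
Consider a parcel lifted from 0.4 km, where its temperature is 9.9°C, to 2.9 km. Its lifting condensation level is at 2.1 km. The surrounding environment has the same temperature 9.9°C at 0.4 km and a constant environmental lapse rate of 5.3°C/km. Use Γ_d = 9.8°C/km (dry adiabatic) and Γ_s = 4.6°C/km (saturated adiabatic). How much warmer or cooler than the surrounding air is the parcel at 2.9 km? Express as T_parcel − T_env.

-7.09°C (parcel cooler than environment)

Parcel:
  From 400 m to 2100 m (dry): cools by 9.8 × 1.7 = 16.66°C, giving -6.76°C.
  From 2100 m to 2900 m (saturated): cools by 4.6 × 0.8 = 3.68°C, giving -10.44°C.
Environment:
  From 400 m to 2900 m (environment): cools by 5.3 × 2.5 = 13.25°C, giving -3.35°C.
T_parcel − T_env = -10.44 − (-3.35) = -7.09°C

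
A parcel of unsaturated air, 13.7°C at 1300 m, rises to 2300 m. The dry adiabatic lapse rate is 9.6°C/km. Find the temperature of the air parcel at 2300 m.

From 1300 m to 2300 m (dry adiabatic): cools by 9.6 × 1 = 9.6°C, giving 4.1°C.

4.1°C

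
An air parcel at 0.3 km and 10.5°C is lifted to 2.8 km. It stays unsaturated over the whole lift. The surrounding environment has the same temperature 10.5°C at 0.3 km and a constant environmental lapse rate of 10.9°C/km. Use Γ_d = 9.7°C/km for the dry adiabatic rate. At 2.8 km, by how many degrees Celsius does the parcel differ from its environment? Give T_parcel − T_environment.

Parcel:
  300 → 2800 m (dry, 9.7°C/km): ΔT = -9.7 × 2.5 = -24.25°C → T = -13.75°C
Environment:
  300 → 2800 m (environment, 10.9°C/km): ΔT = -10.9 × 2.5 = -27.25°C → T = -16.75°C
T_parcel − T_env = -13.75 − (-16.75) = +3°C

+3°C (parcel warmer than environment)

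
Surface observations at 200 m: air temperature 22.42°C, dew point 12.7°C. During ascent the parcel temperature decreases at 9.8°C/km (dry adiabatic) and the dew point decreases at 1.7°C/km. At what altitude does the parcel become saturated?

1400 m

T and T_d converge at 9.8 − 1.7 = 8.1°C per km
Height above start = (22.42 − 12.7) / 8.1 = 1.2 km
LCL altitude = 200 m + 1200 m = 1400 m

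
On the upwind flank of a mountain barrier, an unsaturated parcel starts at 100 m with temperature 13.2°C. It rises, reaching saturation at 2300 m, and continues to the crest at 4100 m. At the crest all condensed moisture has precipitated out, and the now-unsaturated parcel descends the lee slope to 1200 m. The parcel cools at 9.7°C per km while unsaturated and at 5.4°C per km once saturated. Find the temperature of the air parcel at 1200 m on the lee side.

From 100 m to 2300 m (dry): cools by 9.7 × 2.2 = 21.34°C, giving -8.14°C.
From 2300 m to 4100 m (saturated): cools by 5.4 × 1.8 = 9.72°C, giving -17.86°C.
From 4100 m to 1200 m (dry descent): warms by 9.7 × 2.9 = 28.13°C, giving 10.27°C.

10.27°C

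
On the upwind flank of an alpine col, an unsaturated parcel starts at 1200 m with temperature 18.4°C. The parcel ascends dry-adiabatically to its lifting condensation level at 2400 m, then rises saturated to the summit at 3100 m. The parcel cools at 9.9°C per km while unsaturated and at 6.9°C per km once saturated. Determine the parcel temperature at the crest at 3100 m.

1200 → 2400 m (dry, 9.9°C/km): ΔT = -9.9 × 1.2 = -11.88°C → T = 6.52°C
2400 → 3100 m (saturated, 6.9°C/km): ΔT = -6.9 × 0.7 = -4.83°C → T = 1.69°C

1.69°C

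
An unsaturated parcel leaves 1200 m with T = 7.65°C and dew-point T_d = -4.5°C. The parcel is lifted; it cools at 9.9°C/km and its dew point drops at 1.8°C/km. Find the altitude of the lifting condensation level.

T and T_d converge at 9.9 − 1.8 = 8.1°C per km
Height above start = (7.65 − (-4.5)) / 8.1 = 1.5 km
LCL altitude = 1200 m + 1500 m = 2700 m

2700 m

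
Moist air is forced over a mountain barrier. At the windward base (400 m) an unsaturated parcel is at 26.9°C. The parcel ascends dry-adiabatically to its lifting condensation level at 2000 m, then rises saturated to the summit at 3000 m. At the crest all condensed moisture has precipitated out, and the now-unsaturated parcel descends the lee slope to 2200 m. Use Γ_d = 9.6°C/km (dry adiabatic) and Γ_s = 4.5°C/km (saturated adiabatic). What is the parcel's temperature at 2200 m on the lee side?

14.72°C

400–2000 m, dry: Δz = 1.6 km ⇒ ΔT = -15.36°C; T = 11.54°C
2000–3000 m, saturated: Δz = 1 km ⇒ ΔT = -4.5°C; T = 7.04°C
3000–2200 m, dry descent: Δz = 0.8 km ⇒ ΔT = +7.68°C; T = 14.72°C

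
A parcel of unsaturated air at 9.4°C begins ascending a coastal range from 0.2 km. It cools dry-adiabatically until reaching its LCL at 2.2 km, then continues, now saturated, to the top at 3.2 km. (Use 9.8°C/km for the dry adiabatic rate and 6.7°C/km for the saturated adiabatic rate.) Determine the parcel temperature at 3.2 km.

From 200 m to 2200 m (dry): cools by 9.8 × 2 = 19.6°C, giving -10.2°C.
From 2200 m to 3200 m (saturated): cools by 6.7 × 1 = 6.7°C, giving -16.9°C.

-16.9°C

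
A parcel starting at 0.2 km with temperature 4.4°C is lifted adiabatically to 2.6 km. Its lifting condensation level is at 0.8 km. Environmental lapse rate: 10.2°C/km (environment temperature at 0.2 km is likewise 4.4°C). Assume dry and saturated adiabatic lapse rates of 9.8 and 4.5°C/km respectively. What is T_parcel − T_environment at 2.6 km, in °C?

+10.5°C (parcel warmer than environment)

Parcel:
  200–800 m, dry: Δz = 0.6 km ⇒ ΔT = -5.88°C; T = -1.48°C
  800–2600 m, saturated: Δz = 1.8 km ⇒ ΔT = -8.1°C; T = -9.58°C
Environment:
  200–2600 m, environment: Δz = 2.4 km ⇒ ΔT = -24.48°C; T = -20.08°C
T_parcel − T_env = -9.58 − (-20.08) = +10.5°C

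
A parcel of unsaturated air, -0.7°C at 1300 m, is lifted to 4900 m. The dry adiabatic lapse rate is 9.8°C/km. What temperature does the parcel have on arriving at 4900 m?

-35.98°C

Dry adiabatic to 4900 m: -9.8 × 3.6 km = -35.28°C, so T = -35.98°C.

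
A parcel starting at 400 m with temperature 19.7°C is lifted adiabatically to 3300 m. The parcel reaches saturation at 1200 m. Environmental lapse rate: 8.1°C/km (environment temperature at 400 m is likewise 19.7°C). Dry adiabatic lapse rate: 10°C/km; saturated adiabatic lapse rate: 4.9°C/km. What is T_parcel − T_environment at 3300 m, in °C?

Parcel:
  From 400 m to 1200 m (dry): cools by 10 × 0.8 = 8°C, giving 11.7°C.
  From 1200 m to 3300 m (saturated): cools by 4.9 × 2.1 = 10.29°C, giving 1.41°C.
Environment:
  From 400 m to 3300 m (environment): cools by 8.1 × 2.9 = 23.49°C, giving -3.79°C.
T_parcel − T_env = 1.41 − (-3.79) = +5.2°C

+5.2°C (parcel warmer than environment)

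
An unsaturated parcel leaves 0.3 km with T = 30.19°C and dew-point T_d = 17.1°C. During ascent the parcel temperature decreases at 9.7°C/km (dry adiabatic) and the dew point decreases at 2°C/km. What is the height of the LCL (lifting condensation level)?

T and T_d converge at 9.7 − 2 = 7.7°C per km
Height above start = (30.19 − 17.1) / 7.7 = 1.7 km
LCL altitude = 300 m + 1700 m = 2000 m

2 km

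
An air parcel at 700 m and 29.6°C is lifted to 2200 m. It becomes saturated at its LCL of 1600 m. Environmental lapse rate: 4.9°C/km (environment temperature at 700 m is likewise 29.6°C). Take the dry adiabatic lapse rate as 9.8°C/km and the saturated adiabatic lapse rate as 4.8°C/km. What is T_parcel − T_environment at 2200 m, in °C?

-4.35°C (parcel cooler than environment)

Parcel:
  From 700 m to 1600 m (dry): cools by 9.8 × 0.9 = 8.82°C, giving 20.78°C.
  From 1600 m to 2200 m (saturated): cools by 4.8 × 0.6 = 2.88°C, giving 17.9°C.
Environment:
  From 700 m to 2200 m (environment): cools by 4.9 × 1.5 = 7.35°C, giving 22.25°C.
T_parcel − T_env = 17.9 − 22.25 = -4.35°C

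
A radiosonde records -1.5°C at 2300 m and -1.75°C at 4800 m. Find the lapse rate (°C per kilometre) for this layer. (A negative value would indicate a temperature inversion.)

0.1°C/km

Γ = −ΔT/Δz = (-1.5 − (-1.75)) / (4800 − 2300) m
  = 0.25°C / 2.5 km = 0.1°C/km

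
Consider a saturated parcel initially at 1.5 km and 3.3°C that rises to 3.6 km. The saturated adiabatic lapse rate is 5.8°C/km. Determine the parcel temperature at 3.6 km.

-8.88°C

Saturated adiabatic to 3600 m: -5.8 × 2.1 km = -12.18°C, so T = -8.88°C.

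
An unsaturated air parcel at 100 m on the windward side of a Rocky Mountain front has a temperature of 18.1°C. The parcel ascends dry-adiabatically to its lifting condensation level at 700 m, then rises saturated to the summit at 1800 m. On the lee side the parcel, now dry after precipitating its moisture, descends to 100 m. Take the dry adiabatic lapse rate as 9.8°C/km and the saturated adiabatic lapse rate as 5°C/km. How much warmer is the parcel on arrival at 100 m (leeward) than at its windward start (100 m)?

Dry to 700 m: -9.8 × 0.6 km = -5.88°C, so T = 12.22°C.
Saturated to 1800 m: -5 × 1.1 km = -5.5°C, so T = 6.72°C.
Dry descent to 100 m: +9.8 × 1.7 km = +16.66°C, so T = 23.38°C.
Net change vs windward start: 23.38 − 18.1 = +5.28°C

+5.28°C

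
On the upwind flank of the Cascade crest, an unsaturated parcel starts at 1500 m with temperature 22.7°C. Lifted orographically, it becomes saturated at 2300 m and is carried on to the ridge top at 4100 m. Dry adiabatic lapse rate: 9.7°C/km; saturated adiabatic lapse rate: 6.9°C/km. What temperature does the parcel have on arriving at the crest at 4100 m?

1500–2300 m, dry: Δz = 0.8 km ⇒ ΔT = -7.76°C; T = 14.94°C
2300–4100 m, saturated: Δz = 1.8 km ⇒ ΔT = -12.42°C; T = 2.52°C

2.52°C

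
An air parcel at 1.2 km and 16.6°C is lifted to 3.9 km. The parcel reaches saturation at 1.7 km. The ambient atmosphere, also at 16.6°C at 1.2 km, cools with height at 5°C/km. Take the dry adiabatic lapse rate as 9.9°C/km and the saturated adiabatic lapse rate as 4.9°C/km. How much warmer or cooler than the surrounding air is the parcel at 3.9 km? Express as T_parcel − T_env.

-2.23°C (parcel cooler than environment)

Parcel:
  1200–1700 m, dry: Δz = 0.5 km ⇒ ΔT = -4.95°C; T = 11.65°C
  1700–3900 m, saturated: Δz = 2.2 km ⇒ ΔT = -10.78°C; T = 0.87°C
Environment:
  1200–3900 m, environment: Δz = 2.7 km ⇒ ΔT = -13.5°C; T = 3.1°C
T_parcel − T_env = 0.87 − 3.1 = -2.23°C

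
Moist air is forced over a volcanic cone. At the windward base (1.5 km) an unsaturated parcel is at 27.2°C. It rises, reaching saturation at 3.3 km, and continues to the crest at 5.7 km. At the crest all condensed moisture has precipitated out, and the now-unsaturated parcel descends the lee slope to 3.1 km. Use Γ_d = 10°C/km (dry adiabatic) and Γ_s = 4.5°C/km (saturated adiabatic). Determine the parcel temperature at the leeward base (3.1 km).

24.4°C

1500 → 3300 m (dry, 10°C/km): ΔT = -10 × 1.8 = -18°C → T = 9.2°C
3300 → 5700 m (saturated, 4.5°C/km): ΔT = -4.5 × 2.4 = -10.8°C → T = -1.6°C
5700 → 3100 m (dry descent, 10°C/km): ΔT = +10 × 2.6 = +26°C → T = 24.4°C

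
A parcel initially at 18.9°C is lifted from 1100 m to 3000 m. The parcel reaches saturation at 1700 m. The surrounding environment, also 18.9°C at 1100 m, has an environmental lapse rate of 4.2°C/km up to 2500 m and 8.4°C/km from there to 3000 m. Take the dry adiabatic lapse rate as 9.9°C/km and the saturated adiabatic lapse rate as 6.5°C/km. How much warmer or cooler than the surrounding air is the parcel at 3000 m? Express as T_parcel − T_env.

Parcel:
  1100 → 1700 m (dry, 9.9°C/km): ΔT = -9.9 × 0.6 = -5.94°C → T = 12.96°C
  1700 → 3000 m (saturated, 6.5°C/km): ΔT = -6.5 × 1.3 = -8.45°C → T = 4.51°C
Environment:
  1100 → 2500 m (environment, lower layer, 4.2°C/km): ΔT = -4.2 × 1.4 = -5.88°C → T = 13.02°C
  2500 → 3000 m (environment, upper layer, 8.4°C/km): ΔT = -8.4 × 0.5 = -4.2°C → T = 8.82°C
T_parcel − T_env = 4.51 − 8.82 = -4.31°C

-4.31°C (parcel cooler than environment)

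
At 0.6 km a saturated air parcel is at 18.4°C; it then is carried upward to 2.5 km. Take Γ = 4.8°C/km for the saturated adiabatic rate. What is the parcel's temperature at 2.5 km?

Saturated adiabatic to 2500 m: -4.8 × 1.9 km = -9.12°C, so T = 9.28°C.

9.28°C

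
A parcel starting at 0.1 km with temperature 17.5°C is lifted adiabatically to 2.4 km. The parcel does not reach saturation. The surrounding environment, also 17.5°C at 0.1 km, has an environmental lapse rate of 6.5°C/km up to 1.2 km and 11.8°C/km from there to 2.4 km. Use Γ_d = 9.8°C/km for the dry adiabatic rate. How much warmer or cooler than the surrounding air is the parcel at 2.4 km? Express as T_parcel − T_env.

-1.23°C (parcel cooler than environment)

Parcel:
  From 100 m to 2400 m (dry): cools by 9.8 × 2.3 = 22.54°C, giving -5.04°C.
Environment:
  From 100 m to 1200 m (environment, lower layer): cools by 6.5 × 1.1 = 7.15°C, giving 10.35°C.
  From 1200 m to 2400 m (environment, upper layer): cools by 11.8 × 1.2 = 14.16°C, giving -3.81°C.
T_parcel − T_env = -5.04 − (-3.81) = -1.23°C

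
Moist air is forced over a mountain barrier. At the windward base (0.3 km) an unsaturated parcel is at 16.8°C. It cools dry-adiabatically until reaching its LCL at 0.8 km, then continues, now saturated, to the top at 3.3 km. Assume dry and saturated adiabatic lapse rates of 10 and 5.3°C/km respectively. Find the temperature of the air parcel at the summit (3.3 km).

-1.45°C

300 → 800 m (dry, 10°C/km): ΔT = -10 × 0.5 = -5°C → T = 11.8°C
800 → 3300 m (saturated, 5.3°C/km): ΔT = -5.3 × 2.5 = -13.25°C → T = -1.45°C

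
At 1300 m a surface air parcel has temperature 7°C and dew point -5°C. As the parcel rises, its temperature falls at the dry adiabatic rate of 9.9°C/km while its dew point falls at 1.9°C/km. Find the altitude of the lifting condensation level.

2800 m

T and T_d converge at 9.9 − 1.9 = 8°C per km
Height above start = (7 − (-5)) / 8 = 1.5 km
LCL altitude = 1300 m + 1500 m = 2800 m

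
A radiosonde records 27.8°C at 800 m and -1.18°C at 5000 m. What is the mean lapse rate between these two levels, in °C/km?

6.9°C/km

Γ = −ΔT/Δz = (27.8 − (-1.18)) / (5000 − 800) m
  = 28.98°C / 4.2 km = 6.9°C/km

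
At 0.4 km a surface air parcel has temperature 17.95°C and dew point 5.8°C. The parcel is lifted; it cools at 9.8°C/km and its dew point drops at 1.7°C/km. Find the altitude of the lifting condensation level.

1.9 km

T and T_d converge at 9.8 − 1.7 = 8.1°C per km
Height above start = (17.95 − 5.8) / 8.1 = 1.5 km
LCL altitude = 400 m + 1500 m = 1900 m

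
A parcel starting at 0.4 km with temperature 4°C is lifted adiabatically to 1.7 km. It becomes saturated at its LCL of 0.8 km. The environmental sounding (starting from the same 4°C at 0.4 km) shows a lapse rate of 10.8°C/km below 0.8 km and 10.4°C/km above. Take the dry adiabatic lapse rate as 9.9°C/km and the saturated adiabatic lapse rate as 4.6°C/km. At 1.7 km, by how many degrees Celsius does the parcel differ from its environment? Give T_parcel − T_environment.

Parcel:
  400–800 m, dry: Δz = 0.4 km ⇒ ΔT = -3.96°C; T = 0.04°C
  800–1700 m, saturated: Δz = 0.9 km ⇒ ΔT = -4.14°C; T = -4.1°C
Environment:
  400–800 m, environment, lower layer: Δz = 0.4 km ⇒ ΔT = -4.32°C; T = -0.32°C
  800–1700 m, environment, upper layer: Δz = 0.9 km ⇒ ΔT = -9.36°C; T = -9.68°C
T_parcel − T_env = -4.1 − (-9.68) = +5.58°C

+5.58°C (parcel warmer than environment)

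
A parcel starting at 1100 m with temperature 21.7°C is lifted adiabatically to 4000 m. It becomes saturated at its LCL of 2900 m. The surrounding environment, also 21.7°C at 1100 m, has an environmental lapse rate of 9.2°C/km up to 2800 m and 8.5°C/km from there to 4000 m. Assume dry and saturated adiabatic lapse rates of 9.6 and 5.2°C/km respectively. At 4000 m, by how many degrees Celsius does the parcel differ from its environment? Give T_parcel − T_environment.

Parcel:
  From 1100 m to 2900 m (dry): cools by 9.6 × 1.8 = 17.28°C, giving 4.42°C.
  From 2900 m to 4000 m (saturated): cools by 5.2 × 1.1 = 5.72°C, giving -1.3°C.
Environment:
  From 1100 m to 2800 m (environment, lower layer): cools by 9.2 × 1.7 = 15.64°C, giving 6.06°C.
  From 2800 m to 4000 m (environment, upper layer): cools by 8.5 × 1.2 = 10.2°C, giving -4.14°C.
T_parcel − T_env = -1.3 − (-4.14) = +2.84°C

+2.84°C (parcel warmer than environment)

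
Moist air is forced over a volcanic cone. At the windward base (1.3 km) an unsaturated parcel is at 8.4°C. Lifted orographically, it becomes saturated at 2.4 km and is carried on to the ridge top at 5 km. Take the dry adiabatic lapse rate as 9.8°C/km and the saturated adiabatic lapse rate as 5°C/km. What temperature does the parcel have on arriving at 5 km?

1300 → 2400 m (dry, 9.8°C/km): ΔT = -9.8 × 1.1 = -10.78°C → T = -2.38°C
2400 → 5000 m (saturated, 5°C/km): ΔT = -5 × 2.6 = -13°C → T = -15.38°C

-15.38°C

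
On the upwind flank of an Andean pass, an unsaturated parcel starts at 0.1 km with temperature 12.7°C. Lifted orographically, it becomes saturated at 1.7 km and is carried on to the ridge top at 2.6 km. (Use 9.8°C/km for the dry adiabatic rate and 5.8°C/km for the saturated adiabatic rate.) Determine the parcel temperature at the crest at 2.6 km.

Dry to 1700 m: -9.8 × 1.6 km = -15.68°C, so T = -2.98°C.
Saturated to 2600 m: -5.8 × 0.9 km = -5.22°C, so T = -8.2°C.

-8.2°C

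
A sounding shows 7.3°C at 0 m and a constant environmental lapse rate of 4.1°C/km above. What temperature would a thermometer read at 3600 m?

-7.46°C

0 → 3600 m (environmental, 4.1°C/km): ΔT = -4.1 × 3.6 = -14.76°C → T = -7.46°C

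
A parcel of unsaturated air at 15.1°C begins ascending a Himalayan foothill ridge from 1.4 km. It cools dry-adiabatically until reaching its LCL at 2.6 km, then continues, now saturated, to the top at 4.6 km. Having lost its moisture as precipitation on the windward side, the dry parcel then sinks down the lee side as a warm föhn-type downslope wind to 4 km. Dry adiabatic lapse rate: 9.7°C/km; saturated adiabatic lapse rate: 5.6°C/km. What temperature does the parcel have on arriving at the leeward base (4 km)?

-1.92°C

1400 → 2600 m (dry, 9.7°C/km): ΔT = -9.7 × 1.2 = -11.64°C → T = 3.46°C
2600 → 4600 m (saturated, 5.6°C/km): ΔT = -5.6 × 2 = -11.2°C → T = -7.74°C
4600 → 4000 m (dry descent, 9.7°C/km): ΔT = +9.7 × 0.6 = +5.82°C → T = -1.92°C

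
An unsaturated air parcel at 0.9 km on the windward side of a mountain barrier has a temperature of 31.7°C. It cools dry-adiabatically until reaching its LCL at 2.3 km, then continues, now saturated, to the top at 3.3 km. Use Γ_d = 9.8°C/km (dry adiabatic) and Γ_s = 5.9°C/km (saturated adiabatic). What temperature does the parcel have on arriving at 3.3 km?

900 → 2300 m (dry, 9.8°C/km): ΔT = -9.8 × 1.4 = -13.72°C → T = 17.98°C
2300 → 3300 m (saturated, 5.9°C/km): ΔT = -5.9 × 1 = -5.9°C → T = 12.08°C

12.08°C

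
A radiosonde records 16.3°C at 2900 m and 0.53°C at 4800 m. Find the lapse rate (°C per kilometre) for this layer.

8.3°C/km

Γ = −ΔT/Δz = (16.3 − 0.53) / (4800 − 2900) m
  = 15.77°C / 1.9 km = 8.3°C/km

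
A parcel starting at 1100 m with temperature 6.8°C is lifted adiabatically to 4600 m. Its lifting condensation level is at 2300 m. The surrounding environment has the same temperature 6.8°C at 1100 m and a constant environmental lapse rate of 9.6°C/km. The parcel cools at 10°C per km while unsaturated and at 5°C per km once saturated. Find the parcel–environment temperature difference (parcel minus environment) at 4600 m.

+10.1°C (parcel warmer than environment)

Parcel:
  Dry to 2300 m: -10 × 1.2 km = -12°C, so T = -5.2°C.
  Saturated to 4600 m: -5 × 2.3 km = -11.5°C, so T = -16.7°C.
Environment:
  Environment to 4600 m: -9.6 × 3.5 km = -33.6°C, so T = -26.8°C.
T_parcel − T_env = -16.7 − (-26.8) = +10.1°C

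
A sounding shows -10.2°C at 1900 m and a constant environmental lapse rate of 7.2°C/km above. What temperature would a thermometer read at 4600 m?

-29.64°C

Environmental to 4600 m: -7.2 × 2.7 km = -19.44°C, so T = -29.64°C.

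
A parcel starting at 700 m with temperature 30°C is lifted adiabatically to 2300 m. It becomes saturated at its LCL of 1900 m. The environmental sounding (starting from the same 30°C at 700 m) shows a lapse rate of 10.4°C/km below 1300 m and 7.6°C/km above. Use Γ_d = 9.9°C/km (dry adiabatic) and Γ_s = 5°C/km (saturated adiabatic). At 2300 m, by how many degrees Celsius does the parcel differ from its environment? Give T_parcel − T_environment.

-0.04°C (parcel cooler than environment)

Parcel:
  700 → 1900 m (dry, 9.9°C/km): ΔT = -9.9 × 1.2 = -11.88°C → T = 18.12°C
  1900 → 2300 m (saturated, 5°C/km): ΔT = -5 × 0.4 = -2°C → T = 16.12°C
Environment:
  700 → 1300 m (environment, lower layer, 10.4°C/km): ΔT = -10.4 × 0.6 = -6.24°C → T = 23.76°C
  1300 → 2300 m (environment, upper layer, 7.6°C/km): ΔT = -7.6 × 1 = -7.6°C → T = 16.16°C
T_parcel − T_env = 16.12 − 16.16 = -0.04°C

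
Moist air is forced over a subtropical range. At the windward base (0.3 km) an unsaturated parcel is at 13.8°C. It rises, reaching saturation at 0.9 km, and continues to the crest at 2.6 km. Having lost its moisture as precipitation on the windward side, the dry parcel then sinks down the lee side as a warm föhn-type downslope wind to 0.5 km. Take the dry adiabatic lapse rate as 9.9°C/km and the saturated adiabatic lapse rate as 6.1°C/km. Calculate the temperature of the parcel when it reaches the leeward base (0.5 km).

Dry to 900 m: -9.9 × 0.6 km = -5.94°C, so T = 7.86°C.
Saturated to 2600 m: -6.1 × 1.7 km = -10.37°C, so T = -2.51°C.
Dry descent to 500 m: +9.9 × 2.1 km = +20.79°C, so T = 18.28°C.

18.28°C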